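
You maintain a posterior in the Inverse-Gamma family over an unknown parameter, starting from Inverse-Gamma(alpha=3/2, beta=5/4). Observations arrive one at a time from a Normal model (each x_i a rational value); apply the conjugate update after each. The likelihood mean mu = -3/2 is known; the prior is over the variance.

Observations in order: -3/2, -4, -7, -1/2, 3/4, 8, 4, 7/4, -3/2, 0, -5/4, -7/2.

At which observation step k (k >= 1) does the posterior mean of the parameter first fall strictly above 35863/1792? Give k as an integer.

k = 7

obs 1: x=-3/2 → posterior Inverse-Gamma(2, 5/4)
obs 2: x=-4 → posterior Inverse-Gamma(5/2, 35/8)
obs 3: x=-7 → posterior Inverse-Gamma(3, 39/2)
obs 4: x=-1/2 → posterior Inverse-Gamma(7/2, 20)
obs 5: x=3/4 → posterior Inverse-Gamma(4, 721/32)
obs 6: x=8 → posterior Inverse-Gamma(9/2, 2165/32)
obs 7: x=4 → posterior Inverse-Gamma(5, 2649/32)
obs 8: x=7/4 → posterior Inverse-Gamma(11/2, 1409/16)
obs 9: x=-3/2 → posterior Inverse-Gamma(6, 1409/16)
obs 10: x=0 → posterior Inverse-Gamma(13/2, 1427/16)
obs 11: x=-5/4 → posterior Inverse-Gamma(7, 2855/32)
obs 12: x=-7/2 → posterior Inverse-Gamma(15/2, 2919/32)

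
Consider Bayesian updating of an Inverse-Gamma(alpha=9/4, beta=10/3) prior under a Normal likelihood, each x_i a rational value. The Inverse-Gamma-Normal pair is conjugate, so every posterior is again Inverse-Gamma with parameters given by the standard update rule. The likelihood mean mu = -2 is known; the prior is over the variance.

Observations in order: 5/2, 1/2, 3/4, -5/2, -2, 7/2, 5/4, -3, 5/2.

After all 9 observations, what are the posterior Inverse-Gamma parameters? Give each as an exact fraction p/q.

obs 1: x=5/2 → posterior Inverse-Gamma(11/4, 323/24)
obs 2: x=1/2 → posterior Inverse-Gamma(13/4, 199/12)
obs 3: x=3/4 → posterior Inverse-Gamma(15/4, 1955/96)
obs 4: x=-5/2 → posterior Inverse-Gamma(17/4, 1967/96)
obs 5: x=-2 → posterior Inverse-Gamma(19/4, 1967/96)
obs 6: x=7/2 → posterior Inverse-Gamma(21/4, 3419/96)
obs 7: x=5/4 → posterior Inverse-Gamma(23/4, 1963/48)
obs 8: x=-3 → posterior Inverse-Gamma(25/4, 1987/48)
obs 9: x=5/2 → posterior Inverse-Gamma(27/4, 2473/48)

alpha=27/4, beta=2473/48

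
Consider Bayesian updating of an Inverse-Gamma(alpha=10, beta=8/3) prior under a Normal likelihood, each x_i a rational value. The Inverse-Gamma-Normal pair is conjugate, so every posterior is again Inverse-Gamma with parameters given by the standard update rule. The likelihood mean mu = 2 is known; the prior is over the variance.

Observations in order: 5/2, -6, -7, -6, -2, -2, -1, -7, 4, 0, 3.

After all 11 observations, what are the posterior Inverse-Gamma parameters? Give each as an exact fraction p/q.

alpha=31/2, beta=4147/24

obs 1: x=5/2 → posterior Inverse-Gamma(21/2, 67/24)
obs 2: x=-6 → posterior Inverse-Gamma(11, 835/24)
obs 3: x=-7 → posterior Inverse-Gamma(23/2, 1807/24)
obs 4: x=-6 → posterior Inverse-Gamma(12, 2575/24)
obs 5: x=-2 → posterior Inverse-Gamma(25/2, 2767/24)
obs 6: x=-2 → posterior Inverse-Gamma(13, 2959/24)
obs 7: x=-1 → posterior Inverse-Gamma(27/2, 3067/24)
obs 8: x=-7 → posterior Inverse-Gamma(14, 4039/24)
obs 9: x=4 → posterior Inverse-Gamma(29/2, 4087/24)
obs 10: x=0 → posterior Inverse-Gamma(15, 4135/24)
obs 11: x=3 → posterior Inverse-Gamma(31/2, 4147/24)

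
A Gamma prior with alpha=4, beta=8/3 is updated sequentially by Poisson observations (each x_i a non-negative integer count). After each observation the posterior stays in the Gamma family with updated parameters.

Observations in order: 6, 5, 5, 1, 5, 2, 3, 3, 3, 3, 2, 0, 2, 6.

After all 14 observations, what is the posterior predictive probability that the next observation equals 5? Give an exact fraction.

128784183317520728451199829578399658203125000000000000000000000000000000000000000000000000000/1290912952746203743021313145565550452482273015820338964758771936617566192284961834966575969769

obs 1: x=6 → posterior Gamma(10, 11/3)
obs 2: x=5 → posterior Gamma(15, 14/3)
obs 3: x=5 → posterior Gamma(20, 17/3)
obs 4: x=1 → posterior Gamma(21, 20/3)
obs 5: x=5 → posterior Gamma(26, 23/3)
obs 6: x=2 → posterior Gamma(28, 26/3)
obs 7: x=3 → posterior Gamma(31, 29/3)
obs 8: x=3 → posterior Gamma(34, 32/3)
obs 9: x=3 → posterior Gamma(37, 35/3)
obs 10: x=3 → posterior Gamma(40, 38/3)
obs 11: x=2 → posterior Gamma(42, 41/3)
obs 12: x=0 → posterior Gamma(42, 44/3)
obs 13: x=2 → posterior Gamma(44, 47/3)
obs 14: x=6 → posterior Gamma(50, 50/3)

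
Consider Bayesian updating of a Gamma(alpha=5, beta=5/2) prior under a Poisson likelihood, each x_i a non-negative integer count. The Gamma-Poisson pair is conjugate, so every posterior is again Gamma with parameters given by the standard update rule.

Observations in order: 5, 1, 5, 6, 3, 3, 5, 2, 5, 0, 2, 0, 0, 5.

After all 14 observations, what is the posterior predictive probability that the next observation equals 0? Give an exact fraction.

obs 1: x=5 → posterior Gamma(10, 7/2)
obs 2: x=1 → posterior Gamma(11, 9/2)
obs 3: x=5 → posterior Gamma(16, 11/2)
obs 4: x=6 → posterior Gamma(22, 13/2)
obs 5: x=3 → posterior Gamma(25, 15/2)
obs 6: x=3 → posterior Gamma(28, 17/2)
obs 7: x=5 → posterior Gamma(33, 19/2)
obs 8: x=2 → posterior Gamma(35, 21/2)
obs 9: x=5 → posterior Gamma(40, 23/2)
obs 10: x=0 → posterior Gamma(40, 25/2)
obs 11: x=2 → posterior Gamma(42, 27/2)
obs 12: x=0 → posterior Gamma(42, 29/2)
obs 13: x=0 → posterior Gamma(42, 31/2)
obs 14: x=5 → posterior Gamma(47, 33/2)

234506656247776905017748821460251500238366110067843569034036522087377377/3725615952103782742072339373508748007809998625816660933196544647216796875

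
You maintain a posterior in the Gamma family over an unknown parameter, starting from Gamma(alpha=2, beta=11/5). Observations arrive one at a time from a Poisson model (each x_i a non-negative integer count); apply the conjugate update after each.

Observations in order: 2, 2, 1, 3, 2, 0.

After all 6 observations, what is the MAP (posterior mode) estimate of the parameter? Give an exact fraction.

obs 1: x=2 → posterior Gamma(4, 16/5)
obs 2: x=2 → posterior Gamma(6, 21/5)
obs 3: x=1 → posterior Gamma(7, 26/5)
obs 4: x=3 → posterior Gamma(10, 31/5)
obs 5: x=2 → posterior Gamma(12, 36/5)
obs 6: x=0 → posterior Gamma(12, 41/5)

55/41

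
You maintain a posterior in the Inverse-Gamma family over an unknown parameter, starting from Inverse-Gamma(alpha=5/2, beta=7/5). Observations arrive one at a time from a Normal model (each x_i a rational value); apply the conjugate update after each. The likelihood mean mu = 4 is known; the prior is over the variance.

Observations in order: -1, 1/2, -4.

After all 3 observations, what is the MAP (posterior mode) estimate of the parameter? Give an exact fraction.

obs 1: x=-1 → posterior Inverse-Gamma(3, 139/10)
obs 2: x=1/2 → posterior Inverse-Gamma(7/2, 801/40)
obs 3: x=-4 → posterior Inverse-Gamma(4, 2081/40)

2081/200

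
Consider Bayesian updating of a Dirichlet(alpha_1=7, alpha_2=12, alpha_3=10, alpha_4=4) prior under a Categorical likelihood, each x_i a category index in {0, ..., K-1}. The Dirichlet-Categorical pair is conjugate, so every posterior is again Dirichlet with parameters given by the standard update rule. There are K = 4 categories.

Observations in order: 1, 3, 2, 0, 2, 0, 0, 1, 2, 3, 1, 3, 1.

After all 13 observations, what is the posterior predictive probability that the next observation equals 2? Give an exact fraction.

obs 1: x=1 → posterior Dirichlet(7, 13, 10, 4)
obs 2: x=3 → posterior Dirichlet(7, 13, 10, 5)
obs 3: x=2 → posterior Dirichlet(7, 13, 11, 5)
obs 4: x=0 → posterior Dirichlet(8, 13, 11, 5)
obs 5: x=2 → posterior Dirichlet(8, 13, 12, 5)
obs 6: x=0 → posterior Dirichlet(9, 13, 12, 5)
obs 7: x=0 → posterior Dirichlet(10, 13, 12, 5)
obs 8: x=1 → posterior Dirichlet(10, 14, 12, 5)
obs 9: x=2 → posterior Dirichlet(10, 14, 13, 5)
obs 10: x=3 → posterior Dirichlet(10, 14, 13, 6)
obs 11: x=1 → posterior Dirichlet(10, 15, 13, 6)
obs 12: x=3 → posterior Dirichlet(10, 15, 13, 7)
obs 13: x=1 → posterior Dirichlet(10, 16, 13, 7)

13/46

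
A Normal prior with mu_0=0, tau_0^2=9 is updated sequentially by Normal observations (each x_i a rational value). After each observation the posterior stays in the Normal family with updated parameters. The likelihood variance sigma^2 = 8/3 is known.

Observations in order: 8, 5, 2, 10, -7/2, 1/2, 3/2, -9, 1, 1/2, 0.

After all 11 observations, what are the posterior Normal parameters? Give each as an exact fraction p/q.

obs 1: x=8 → posterior Normal(216/35, 72/35)
obs 2: x=5 → posterior Normal(351/62, 36/31)
obs 3: x=2 → posterior Normal(405/89, 72/89)
obs 4: x=10 → posterior Normal(675/116, 18/29)
obs 5: x=-7/2 → posterior Normal(1161/286, 72/143)
obs 6: x=1/2 → posterior Normal(297/85, 36/85)
obs 7: x=3/2 → posterior Normal(1269/394, 72/197)
obs 8: x=-9 → posterior Normal(783/448, 9/28)
obs 9: x=1 → posterior Normal(837/502, 72/251)
obs 10: x=1/2 → posterior Normal(216/139, 36/139)
obs 11: x=0 → posterior Normal(432/305, 72/305)

mu_0=432/305, tau_0^2=72/305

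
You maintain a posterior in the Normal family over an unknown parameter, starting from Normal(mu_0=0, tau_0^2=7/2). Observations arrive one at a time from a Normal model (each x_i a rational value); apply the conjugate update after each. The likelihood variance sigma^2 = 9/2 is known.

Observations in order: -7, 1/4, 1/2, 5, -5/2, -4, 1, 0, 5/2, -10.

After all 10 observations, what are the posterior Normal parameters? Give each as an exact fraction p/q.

mu_0=-399/316, tau_0^2=63/158

obs 1: x=-7 → posterior Normal(-49/16, 63/32)
obs 2: x=1/4 → posterior Normal(-189/92, 63/46)
obs 3: x=1/2 → posterior Normal(-35/24, 21/20)
obs 4: x=5 → posterior Normal(-35/148, 63/74)
obs 5: x=-5/2 → posterior Normal(-105/176, 63/88)
obs 6: x=-4 → posterior Normal(-217/204, 21/34)
obs 7: x=1 → posterior Normal(-189/232, 63/116)
obs 8: x=0 → posterior Normal(-189/260, 63/130)
obs 9: x=5/2 → posterior Normal(-119/288, 7/16)
obs 10: x=-10 → posterior Normal(-399/316, 63/158)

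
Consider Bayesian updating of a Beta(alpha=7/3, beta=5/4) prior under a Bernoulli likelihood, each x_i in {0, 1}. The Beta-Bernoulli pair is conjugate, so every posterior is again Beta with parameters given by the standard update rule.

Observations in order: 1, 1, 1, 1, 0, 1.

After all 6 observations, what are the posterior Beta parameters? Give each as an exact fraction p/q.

obs 1: x=1 → posterior Beta(10/3, 5/4)
obs 2: x=1 → posterior Beta(13/3, 5/4)
obs 3: x=1 → posterior Beta(16/3, 5/4)
obs 4: x=1 → posterior Beta(19/3, 5/4)
obs 5: x=0 → posterior Beta(19/3, 9/4)
obs 6: x=1 → posterior Beta(22/3, 9/4)

alpha=22/3, beta=9/4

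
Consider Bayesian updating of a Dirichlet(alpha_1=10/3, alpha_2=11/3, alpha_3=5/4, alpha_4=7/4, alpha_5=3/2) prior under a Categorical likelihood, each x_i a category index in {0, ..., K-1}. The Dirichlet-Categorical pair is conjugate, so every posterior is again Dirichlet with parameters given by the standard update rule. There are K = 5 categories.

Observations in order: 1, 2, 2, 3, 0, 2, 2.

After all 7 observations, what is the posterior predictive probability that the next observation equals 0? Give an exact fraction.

obs 1: x=1 → posterior Dirichlet(10/3, 14/3, 5/4, 7/4, 3/2)
obs 2: x=2 → posterior Dirichlet(10/3, 14/3, 9/4, 7/4, 3/2)
obs 3: x=2 → posterior Dirichlet(10/3, 14/3, 13/4, 7/4, 3/2)
obs 4: x=3 → posterior Dirichlet(10/3, 14/3, 13/4, 11/4, 3/2)
obs 5: x=0 → posterior Dirichlet(13/3, 14/3, 13/4, 11/4, 3/2)
obs 6: x=2 → posterior Dirichlet(13/3, 14/3, 17/4, 11/4, 3/2)
obs 7: x=2 → posterior Dirichlet(13/3, 14/3, 21/4, 11/4, 3/2)

26/111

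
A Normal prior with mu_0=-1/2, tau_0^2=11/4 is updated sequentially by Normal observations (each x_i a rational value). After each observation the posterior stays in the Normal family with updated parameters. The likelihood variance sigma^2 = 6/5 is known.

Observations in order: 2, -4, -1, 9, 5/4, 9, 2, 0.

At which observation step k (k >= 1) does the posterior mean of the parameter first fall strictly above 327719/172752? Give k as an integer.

k = 6

obs 1: x=2 → posterior Normal(98/79, 66/79)
obs 2: x=-4 → posterior Normal(-61/67, 33/67)
obs 3: x=-1 → posterior Normal(-59/63, 22/63)
obs 4: x=9 → posterior Normal(159/122, 33/122)
obs 5: x=5/4 → posterior Normal(119/92, 66/299)
obs 6: x=9 → posterior Normal(3527/1416, 11/59)
obs 7: x=2 → posterior Normal(3967/1636, 66/409)
obs 8: x=0 → posterior Normal(3967/1856, 33/232)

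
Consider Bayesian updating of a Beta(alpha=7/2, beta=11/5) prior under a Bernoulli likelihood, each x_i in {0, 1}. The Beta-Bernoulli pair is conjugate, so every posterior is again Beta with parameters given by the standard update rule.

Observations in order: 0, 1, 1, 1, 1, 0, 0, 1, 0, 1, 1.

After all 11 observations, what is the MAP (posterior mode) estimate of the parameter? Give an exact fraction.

obs 1: x=0 → posterior Beta(7/2, 16/5)
obs 2: x=1 → posterior Beta(9/2, 16/5)
obs 3: x=1 → posterior Beta(11/2, 16/5)
obs 4: x=1 → posterior Beta(13/2, 16/5)
obs 5: x=1 → posterior Beta(15/2, 16/5)
obs 6: x=0 → posterior Beta(15/2, 21/5)
obs 7: x=0 → posterior Beta(15/2, 26/5)
obs 8: x=1 → posterior Beta(17/2, 26/5)
obs 9: x=0 → posterior Beta(17/2, 31/5)
obs 10: x=1 → posterior Beta(19/2, 31/5)
obs 11: x=1 → posterior Beta(21/2, 31/5)

95/147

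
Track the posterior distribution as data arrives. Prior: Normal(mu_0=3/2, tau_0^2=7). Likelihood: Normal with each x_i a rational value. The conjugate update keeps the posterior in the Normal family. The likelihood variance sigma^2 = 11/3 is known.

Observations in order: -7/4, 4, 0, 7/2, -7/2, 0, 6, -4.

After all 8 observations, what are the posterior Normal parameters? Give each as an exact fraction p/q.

obs 1: x=-7/4 → posterior Normal(-81/128, 77/32)
obs 2: x=4 → posterior Normal(255/212, 77/53)
obs 3: x=0 → posterior Normal(255/296, 77/74)
obs 4: x=7/2 → posterior Normal(549/380, 77/95)
obs 5: x=-7/2 → posterior Normal(255/464, 77/116)
obs 6: x=0 → posterior Normal(255/548, 77/137)
obs 7: x=6 → posterior Normal(759/632, 77/158)
obs 8: x=-4 → posterior Normal(423/716, 77/179)

mu_0=423/716, tau_0^2=77/179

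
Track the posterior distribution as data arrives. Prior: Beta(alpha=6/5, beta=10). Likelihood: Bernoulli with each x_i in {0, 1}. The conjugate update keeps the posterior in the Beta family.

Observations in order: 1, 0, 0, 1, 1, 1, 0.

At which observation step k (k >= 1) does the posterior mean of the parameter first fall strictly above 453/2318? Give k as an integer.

k = 4

obs 1: x=1 → posterior Beta(11/5, 10)
obs 2: x=0 → posterior Beta(11/5, 11)
obs 3: x=0 → posterior Beta(11/5, 12)
obs 4: x=1 → posterior Beta(16/5, 12)
obs 5: x=1 → posterior Beta(21/5, 12)
obs 6: x=1 → posterior Beta(26/5, 12)
obs 7: x=0 → posterior Beta(26/5, 13)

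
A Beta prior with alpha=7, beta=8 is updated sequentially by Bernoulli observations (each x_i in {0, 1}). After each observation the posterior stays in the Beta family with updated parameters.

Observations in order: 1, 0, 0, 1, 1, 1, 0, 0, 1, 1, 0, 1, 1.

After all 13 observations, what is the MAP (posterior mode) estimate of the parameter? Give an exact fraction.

7/13

obs 1: x=1 → posterior Beta(8, 8)
obs 2: x=0 → posterior Beta(8, 9)
obs 3: x=0 → posterior Beta(8, 10)
obs 4: x=1 → posterior Beta(9, 10)
obs 5: x=1 → posterior Beta(10, 10)
obs 6: x=1 → posterior Beta(11, 10)
obs 7: x=0 → posterior Beta(11, 11)
obs 8: x=0 → posterior Beta(11, 12)
obs 9: x=1 → posterior Beta(12, 12)
obs 10: x=1 → posterior Beta(13, 12)
obs 11: x=0 → posterior Beta(13, 13)
obs 12: x=1 → posterior Beta(14, 13)
obs 13: x=1 → posterior Beta(15, 13)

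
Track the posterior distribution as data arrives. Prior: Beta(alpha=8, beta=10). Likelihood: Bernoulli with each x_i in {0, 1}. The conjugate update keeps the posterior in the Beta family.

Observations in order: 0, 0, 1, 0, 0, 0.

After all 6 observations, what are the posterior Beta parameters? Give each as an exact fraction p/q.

alpha=9, beta=15

obs 1: x=0 → posterior Beta(8, 11)
obs 2: x=0 → posterior Beta(8, 12)
obs 3: x=1 → posterior Beta(9, 12)
obs 4: x=0 → posterior Beta(9, 13)
obs 5: x=0 → posterior Beta(9, 14)
obs 6: x=0 → posterior Beta(9, 15)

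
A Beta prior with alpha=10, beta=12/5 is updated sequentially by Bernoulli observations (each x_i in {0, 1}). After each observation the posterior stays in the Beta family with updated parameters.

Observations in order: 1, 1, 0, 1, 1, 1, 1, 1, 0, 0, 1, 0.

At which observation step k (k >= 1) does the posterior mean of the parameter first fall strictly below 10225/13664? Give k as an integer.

obs 1: x=1 → posterior Beta(11, 12/5)
obs 2: x=1 → posterior Beta(12, 12/5)
obs 3: x=0 → posterior Beta(12, 17/5)
obs 4: x=1 → posterior Beta(13, 17/5)
obs 5: x=1 → posterior Beta(14, 17/5)
obs 6: x=1 → posterior Beta(15, 17/5)
obs 7: x=1 → posterior Beta(16, 17/5)
obs 8: x=1 → posterior Beta(17, 17/5)
obs 9: x=0 → posterior Beta(17, 22/5)
obs 10: x=0 → posterior Beta(17, 27/5)
obs 11: x=1 → posterior Beta(18, 27/5)
obs 12: x=0 → posterior Beta(18, 32/5)

k = 12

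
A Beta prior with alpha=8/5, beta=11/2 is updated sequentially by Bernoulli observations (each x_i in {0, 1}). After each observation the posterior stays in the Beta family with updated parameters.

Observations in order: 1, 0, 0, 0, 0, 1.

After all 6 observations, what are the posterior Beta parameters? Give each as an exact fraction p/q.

alpha=18/5, beta=19/2

obs 1: x=1 → posterior Beta(13/5, 11/2)
obs 2: x=0 → posterior Beta(13/5, 13/2)
obs 3: x=0 → posterior Beta(13/5, 15/2)
obs 4: x=0 → posterior Beta(13/5, 17/2)
obs 5: x=0 → posterior Beta(13/5, 19/2)
obs 6: x=1 → posterior Beta(18/5, 19/2)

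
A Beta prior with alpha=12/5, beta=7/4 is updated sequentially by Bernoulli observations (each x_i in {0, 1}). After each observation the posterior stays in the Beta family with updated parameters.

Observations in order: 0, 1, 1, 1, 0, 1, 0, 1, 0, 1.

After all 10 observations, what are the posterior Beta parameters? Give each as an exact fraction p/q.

alpha=42/5, beta=23/4

obs 1: x=0 → posterior Beta(12/5, 11/4)
obs 2: x=1 → posterior Beta(17/5, 11/4)
obs 3: x=1 → posterior Beta(22/5, 11/4)
obs 4: x=1 → posterior Beta(27/5, 11/4)
obs 5: x=0 → posterior Beta(27/5, 15/4)
obs 6: x=1 → posterior Beta(32/5, 15/4)
obs 7: x=0 → posterior Beta(32/5, 19/4)
obs 8: x=1 → posterior Beta(37/5, 19/4)
obs 9: x=0 → posterior Beta(37/5, 23/4)
obs 10: x=1 → posterior Beta(42/5, 23/4)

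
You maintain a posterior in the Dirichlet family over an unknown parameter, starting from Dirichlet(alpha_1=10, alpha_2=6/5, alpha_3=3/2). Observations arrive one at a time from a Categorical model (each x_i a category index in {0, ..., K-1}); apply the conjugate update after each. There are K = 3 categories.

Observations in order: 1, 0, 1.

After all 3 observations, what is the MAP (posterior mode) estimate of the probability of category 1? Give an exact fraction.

22/127

obs 1: x=1 → posterior Dirichlet(10, 11/5, 3/2)
obs 2: x=0 → posterior Dirichlet(11, 11/5, 3/2)
obs 3: x=1 → posterior Dirichlet(11, 16/5, 3/2)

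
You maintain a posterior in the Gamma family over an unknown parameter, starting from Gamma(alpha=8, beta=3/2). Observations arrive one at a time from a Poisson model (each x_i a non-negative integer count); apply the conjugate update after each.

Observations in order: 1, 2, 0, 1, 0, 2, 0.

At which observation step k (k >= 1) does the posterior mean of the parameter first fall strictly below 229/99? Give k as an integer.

obs 1: x=1 → posterior Gamma(9, 5/2)
obs 2: x=2 → posterior Gamma(11, 7/2)
obs 3: x=0 → posterior Gamma(11, 9/2)
obs 4: x=1 → posterior Gamma(12, 11/2)
obs 5: x=0 → posterior Gamma(12, 13/2)
obs 6: x=2 → posterior Gamma(14, 15/2)
obs 7: x=0 → posterior Gamma(14, 17/2)

k = 4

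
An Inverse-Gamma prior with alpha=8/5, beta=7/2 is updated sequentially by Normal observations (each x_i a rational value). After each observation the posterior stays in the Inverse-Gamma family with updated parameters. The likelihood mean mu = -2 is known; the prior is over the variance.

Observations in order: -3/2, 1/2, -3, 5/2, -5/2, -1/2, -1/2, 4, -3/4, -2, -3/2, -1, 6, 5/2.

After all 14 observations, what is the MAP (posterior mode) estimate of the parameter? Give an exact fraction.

obs 1: x=-3/2 → posterior Inverse-Gamma(21/10, 29/8)
obs 2: x=1/2 → posterior Inverse-Gamma(13/5, 27/4)
obs 3: x=-3 → posterior Inverse-Gamma(31/10, 29/4)
obs 4: x=5/2 → posterior Inverse-Gamma(18/5, 139/8)
obs 5: x=-5/2 → posterior Inverse-Gamma(41/10, 35/2)
obs 6: x=-1/2 → posterior Inverse-Gamma(23/5, 149/8)
obs 7: x=-1/2 → posterior Inverse-Gamma(51/10, 79/4)
obs 8: x=4 → posterior Inverse-Gamma(28/5, 151/4)
obs 9: x=-3/4 → posterior Inverse-Gamma(61/10, 1233/32)
obs 10: x=-2 → posterior Inverse-Gamma(33/5, 1233/32)
obs 11: x=-3/2 → posterior Inverse-Gamma(71/10, 1237/32)
obs 12: x=-1 → posterior Inverse-Gamma(38/5, 1253/32)
obs 13: x=6 → posterior Inverse-Gamma(81/10, 2277/32)
obs 14: x=5/2 → posterior Inverse-Gamma(43/5, 2601/32)

4335/512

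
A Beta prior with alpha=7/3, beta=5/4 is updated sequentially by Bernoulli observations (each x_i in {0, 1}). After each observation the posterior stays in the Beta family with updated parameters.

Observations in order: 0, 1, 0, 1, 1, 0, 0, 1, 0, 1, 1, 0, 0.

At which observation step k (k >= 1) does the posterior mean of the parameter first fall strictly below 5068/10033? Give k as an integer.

k = 7

obs 1: x=0 → posterior Beta(7/3, 9/4)
obs 2: x=1 → posterior Beta(10/3, 9/4)
obs 3: x=0 → posterior Beta(10/3, 13/4)
obs 4: x=1 → posterior Beta(13/3, 13/4)
obs 5: x=1 → posterior Beta(16/3, 13/4)
obs 6: x=0 → posterior Beta(16/3, 17/4)
obs 7: x=0 → posterior Beta(16/3, 21/4)
obs 8: x=1 → posterior Beta(19/3, 21/4)
obs 9: x=0 → posterior Beta(19/3, 25/4)
obs 10: x=1 → posterior Beta(22/3, 25/4)
obs 11: x=1 → posterior Beta(25/3, 25/4)
obs 12: x=0 → posterior Beta(25/3, 29/4)
obs 13: x=0 → posterior Beta(25/3, 33/4)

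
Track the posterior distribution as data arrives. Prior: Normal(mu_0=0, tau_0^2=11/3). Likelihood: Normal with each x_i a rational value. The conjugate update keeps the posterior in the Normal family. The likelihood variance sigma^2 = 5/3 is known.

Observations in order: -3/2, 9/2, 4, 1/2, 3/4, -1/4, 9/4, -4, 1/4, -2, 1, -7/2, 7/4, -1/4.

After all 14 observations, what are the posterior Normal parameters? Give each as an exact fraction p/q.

obs 1: x=-3/2 → posterior Normal(-33/32, 55/48)
obs 2: x=9/2 → posterior Normal(11/9, 55/81)
obs 3: x=4 → posterior Normal(77/38, 55/114)
obs 4: x=1/2 → posterior Normal(165/98, 55/147)
obs 5: x=3/4 → posterior Normal(121/80, 11/36)
obs 6: x=-1/4 → posterior Normal(88/71, 55/213)
obs 7: x=9/4 → posterior Normal(11/8, 55/246)
obs 8: x=-4 → posterior Normal(275/372, 55/279)
obs 9: x=1/4 → posterior Normal(11/16, 55/312)
obs 10: x=-2 → posterior Normal(99/230, 11/69)
obs 11: x=1 → posterior Normal(121/252, 55/378)
obs 12: x=-7/2 → posterior Normal(22/137, 55/411)
obs 13: x=7/4 → posterior Normal(165/592, 55/444)
obs 14: x=-1/4 → posterior Normal(77/318, 55/477)

mu_0=77/318, tau_0^2=55/477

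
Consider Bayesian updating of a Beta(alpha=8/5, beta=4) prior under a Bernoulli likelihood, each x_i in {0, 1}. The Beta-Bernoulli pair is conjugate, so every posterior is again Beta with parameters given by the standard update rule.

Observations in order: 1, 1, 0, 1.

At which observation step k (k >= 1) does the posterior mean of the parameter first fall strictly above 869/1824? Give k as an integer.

obs 1: x=1 → posterior Beta(13/5, 4)
obs 2: x=1 → posterior Beta(18/5, 4)
obs 3: x=0 → posterior Beta(18/5, 5)
obs 4: x=1 → posterior Beta(23/5, 5)

k = 4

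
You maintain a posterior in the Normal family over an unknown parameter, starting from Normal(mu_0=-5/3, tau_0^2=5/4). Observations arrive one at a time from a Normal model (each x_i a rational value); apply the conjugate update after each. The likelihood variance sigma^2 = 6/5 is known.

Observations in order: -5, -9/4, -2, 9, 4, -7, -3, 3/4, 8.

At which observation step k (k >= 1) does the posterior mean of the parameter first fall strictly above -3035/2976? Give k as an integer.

obs 1: x=-5 → posterior Normal(-165/49, 30/49)
obs 2: x=-9/4 → posterior Normal(-885/296, 15/37)
obs 3: x=-2 → posterior Normal(-1085/396, 10/33)
obs 4: x=9 → posterior Normal(-185/496, 15/62)
obs 5: x=4 → posterior Normal(215/596, 30/149)
obs 6: x=-7 → posterior Normal(-485/696, 5/29)
obs 7: x=-3 → posterior Normal(-785/796, 30/199)
obs 8: x=3/4 → posterior Normal(-355/448, 15/112)
obs 9: x=8 → posterior Normal(15/166, 10/83)

k = 4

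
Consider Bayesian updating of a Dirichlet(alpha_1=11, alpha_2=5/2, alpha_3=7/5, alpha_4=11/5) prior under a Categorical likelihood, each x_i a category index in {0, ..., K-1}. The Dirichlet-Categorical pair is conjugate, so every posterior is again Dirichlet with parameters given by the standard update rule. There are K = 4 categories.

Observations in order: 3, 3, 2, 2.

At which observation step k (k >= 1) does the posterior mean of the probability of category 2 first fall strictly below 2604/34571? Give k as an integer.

obs 1: x=3 → posterior Dirichlet(11, 5/2, 7/5, 16/5)
obs 2: x=3 → posterior Dirichlet(11, 5/2, 7/5, 21/5)
obs 3: x=2 → posterior Dirichlet(11, 5/2, 12/5, 21/5)
obs 4: x=2 → posterior Dirichlet(11, 5/2, 17/5, 21/5)

k = 2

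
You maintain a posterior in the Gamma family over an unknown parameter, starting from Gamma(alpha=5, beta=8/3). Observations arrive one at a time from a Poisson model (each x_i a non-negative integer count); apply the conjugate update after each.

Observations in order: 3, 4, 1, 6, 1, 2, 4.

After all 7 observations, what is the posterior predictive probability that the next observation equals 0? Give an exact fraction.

obs 1: x=3 → posterior Gamma(8, 11/3)
obs 2: x=4 → posterior Gamma(12, 14/3)
obs 3: x=1 → posterior Gamma(13, 17/3)
obs 4: x=6 → posterior Gamma(19, 20/3)
obs 5: x=1 → posterior Gamma(20, 23/3)
obs 6: x=2 → posterior Gamma(22, 26/3)
obs 7: x=4 → posterior Gamma(26, 29/3)

105280501585190501232597819292755591721/1361129467683753853853498429727072845824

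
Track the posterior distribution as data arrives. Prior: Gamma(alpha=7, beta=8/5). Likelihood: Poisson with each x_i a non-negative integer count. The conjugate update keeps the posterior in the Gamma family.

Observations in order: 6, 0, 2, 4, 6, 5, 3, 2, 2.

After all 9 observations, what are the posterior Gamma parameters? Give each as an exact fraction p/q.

obs 1: x=6 → posterior Gamma(13, 13/5)
obs 2: x=0 → posterior Gamma(13, 18/5)
obs 3: x=2 → posterior Gamma(15, 23/5)
obs 4: x=4 → posterior Gamma(19, 28/5)
obs 5: x=6 → posterior Gamma(25, 33/5)
obs 6: x=5 → posterior Gamma(30, 38/5)
obs 7: x=3 → posterior Gamma(33, 43/5)
obs 8: x=2 → posterior Gamma(35, 48/5)
obs 9: x=2 → posterior Gamma(37, 53/5)

alpha=37, beta=53/5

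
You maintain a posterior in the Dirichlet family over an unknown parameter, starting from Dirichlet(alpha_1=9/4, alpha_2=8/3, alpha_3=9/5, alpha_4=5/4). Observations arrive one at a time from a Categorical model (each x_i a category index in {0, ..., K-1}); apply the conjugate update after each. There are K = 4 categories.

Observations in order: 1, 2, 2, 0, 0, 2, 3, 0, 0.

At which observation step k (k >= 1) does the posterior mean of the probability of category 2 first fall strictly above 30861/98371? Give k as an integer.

obs 1: x=1 → posterior Dirichlet(9/4, 11/3, 9/5, 5/4)
obs 2: x=2 → posterior Dirichlet(9/4, 11/3, 14/5, 5/4)
obs 3: x=2 → posterior Dirichlet(9/4, 11/3, 19/5, 5/4)
obs 4: x=0 → posterior Dirichlet(13/4, 11/3, 19/5, 5/4)
obs 5: x=0 → posterior Dirichlet(17/4, 11/3, 19/5, 5/4)
obs 6: x=2 → posterior Dirichlet(17/4, 11/3, 24/5, 5/4)
obs 7: x=3 → posterior Dirichlet(17/4, 11/3, 24/5, 9/4)
obs 8: x=0 → posterior Dirichlet(21/4, 11/3, 24/5, 9/4)
obs 9: x=0 → posterior Dirichlet(25/4, 11/3, 24/5, 9/4)

k = 3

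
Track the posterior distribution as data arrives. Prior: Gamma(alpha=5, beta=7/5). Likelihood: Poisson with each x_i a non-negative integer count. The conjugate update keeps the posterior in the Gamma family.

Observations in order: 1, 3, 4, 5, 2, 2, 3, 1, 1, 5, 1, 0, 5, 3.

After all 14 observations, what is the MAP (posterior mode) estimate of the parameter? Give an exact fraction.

200/77

obs 1: x=1 → posterior Gamma(6, 12/5)
obs 2: x=3 → posterior Gamma(9, 17/5)
obs 3: x=4 → posterior Gamma(13, 22/5)
obs 4: x=5 → posterior Gamma(18, 27/5)
obs 5: x=2 → posterior Gamma(20, 32/5)
obs 6: x=2 → posterior Gamma(22, 37/5)
obs 7: x=3 → posterior Gamma(25, 42/5)
obs 8: x=1 → posterior Gamma(26, 47/5)
obs 9: x=1 → posterior Gamma(27, 52/5)
obs 10: x=5 → posterior Gamma(32, 57/5)
obs 11: x=1 → posterior Gamma(33, 62/5)
obs 12: x=0 → posterior Gamma(33, 67/5)
obs 13: x=5 → posterior Gamma(38, 72/5)
obs 14: x=3 → posterior Gamma(41, 77/5)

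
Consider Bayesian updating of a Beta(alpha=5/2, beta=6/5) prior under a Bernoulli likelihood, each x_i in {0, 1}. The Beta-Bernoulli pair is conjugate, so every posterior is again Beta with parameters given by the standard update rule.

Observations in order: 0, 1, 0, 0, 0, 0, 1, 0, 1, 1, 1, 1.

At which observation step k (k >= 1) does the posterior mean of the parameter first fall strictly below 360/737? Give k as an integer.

obs 1: x=0 → posterior Beta(5/2, 11/5)
obs 2: x=1 → posterior Beta(7/2, 11/5)
obs 3: x=0 → posterior Beta(7/2, 16/5)
obs 4: x=0 → posterior Beta(7/2, 21/5)
obs 5: x=0 → posterior Beta(7/2, 26/5)
obs 6: x=0 → posterior Beta(7/2, 31/5)
obs 7: x=1 → posterior Beta(9/2, 31/5)
obs 8: x=0 → posterior Beta(9/2, 36/5)
obs 9: x=1 → posterior Beta(11/2, 36/5)
obs 10: x=1 → posterior Beta(13/2, 36/5)
obs 11: x=1 → posterior Beta(15/2, 36/5)
obs 12: x=1 → posterior Beta(17/2, 36/5)

k = 4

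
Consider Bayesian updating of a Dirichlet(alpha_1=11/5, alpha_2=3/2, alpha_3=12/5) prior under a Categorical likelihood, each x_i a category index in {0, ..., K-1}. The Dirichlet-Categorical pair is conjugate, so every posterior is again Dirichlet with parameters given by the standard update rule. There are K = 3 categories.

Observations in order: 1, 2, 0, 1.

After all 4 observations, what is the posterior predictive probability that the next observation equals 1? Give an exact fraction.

35/101

obs 1: x=1 → posterior Dirichlet(11/5, 5/2, 12/5)
obs 2: x=2 → posterior Dirichlet(11/5, 5/2, 17/5)
obs 3: x=0 → posterior Dirichlet(16/5, 5/2, 17/5)
obs 4: x=1 → posterior Dirichlet(16/5, 7/2, 17/5)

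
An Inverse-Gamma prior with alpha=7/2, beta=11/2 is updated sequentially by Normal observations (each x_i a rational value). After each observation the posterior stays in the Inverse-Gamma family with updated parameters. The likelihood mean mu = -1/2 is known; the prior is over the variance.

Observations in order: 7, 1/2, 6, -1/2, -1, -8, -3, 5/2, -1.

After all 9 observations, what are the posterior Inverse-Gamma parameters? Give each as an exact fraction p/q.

obs 1: x=7 → posterior Inverse-Gamma(4, 269/8)
obs 2: x=1/2 → posterior Inverse-Gamma(9/2, 273/8)
obs 3: x=6 → posterior Inverse-Gamma(5, 221/4)
obs 4: x=-1/2 → posterior Inverse-Gamma(11/2, 221/4)
obs 5: x=-1 → posterior Inverse-Gamma(6, 443/8)
obs 6: x=-8 → posterior Inverse-Gamma(13/2, 167/2)
obs 7: x=-3 → posterior Inverse-Gamma(7, 693/8)
obs 8: x=5/2 → posterior Inverse-Gamma(15/2, 729/8)
obs 9: x=-1 → posterior Inverse-Gamma(8, 365/4)

alpha=8, beta=365/4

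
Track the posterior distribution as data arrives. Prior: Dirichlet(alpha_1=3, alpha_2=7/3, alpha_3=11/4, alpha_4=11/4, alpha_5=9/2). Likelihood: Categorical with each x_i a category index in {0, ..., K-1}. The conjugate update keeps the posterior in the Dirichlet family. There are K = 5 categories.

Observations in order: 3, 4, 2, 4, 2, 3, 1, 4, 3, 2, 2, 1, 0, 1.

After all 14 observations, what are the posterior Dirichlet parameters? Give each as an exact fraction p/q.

obs 1: x=3 → posterior Dirichlet(3, 7/3, 11/4, 15/4, 9/2)
obs 2: x=4 → posterior Dirichlet(3, 7/3, 11/4, 15/4, 11/2)
obs 3: x=2 → posterior Dirichlet(3, 7/3, 15/4, 15/4, 11/2)
obs 4: x=4 → posterior Dirichlet(3, 7/3, 15/4, 15/4, 13/2)
obs 5: x=2 → posterior Dirichlet(3, 7/3, 19/4, 15/4, 13/2)
obs 6: x=3 → posterior Dirichlet(3, 7/3, 19/4, 19/4, 13/2)
obs 7: x=1 → posterior Dirichlet(3, 10/3, 19/4, 19/4, 13/2)
obs 8: x=4 → posterior Dirichlet(3, 10/3, 19/4, 19/4, 15/2)
obs 9: x=3 → posterior Dirichlet(3, 10/3, 19/4, 23/4, 15/2)
obs 10: x=2 → posterior Dirichlet(3, 10/3, 23/4, 23/4, 15/2)
obs 11: x=2 → posterior Dirichlet(3, 10/3, 27/4, 23/4, 15/2)
obs 12: x=1 → posterior Dirichlet(3, 13/3, 27/4, 23/4, 15/2)
obs 13: x=0 → posterior Dirichlet(4, 13/3, 27/4, 23/4, 15/2)
obs 14: x=1 → posterior Dirichlet(4, 16/3, 27/4, 23/4, 15/2)

alpha_1=4, alpha_2=16/3, alpha_3=27/4, alpha_4=23/4, alpha_5=15/2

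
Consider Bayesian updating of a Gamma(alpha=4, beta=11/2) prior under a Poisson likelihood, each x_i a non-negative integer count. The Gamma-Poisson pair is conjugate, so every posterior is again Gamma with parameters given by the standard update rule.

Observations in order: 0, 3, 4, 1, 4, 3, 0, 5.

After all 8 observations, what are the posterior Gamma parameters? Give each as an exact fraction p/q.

alpha=24, beta=27/2

obs 1: x=0 → posterior Gamma(4, 13/2)
obs 2: x=3 → posterior Gamma(7, 15/2)
obs 3: x=4 → posterior Gamma(11, 17/2)
obs 4: x=1 → posterior Gamma(12, 19/2)
obs 5: x=4 → posterior Gamma(16, 21/2)
obs 6: x=3 → posterior Gamma(19, 23/2)
obs 7: x=0 → posterior Gamma(19, 25/2)
obs 8: x=5 → posterior Gamma(24, 27/2)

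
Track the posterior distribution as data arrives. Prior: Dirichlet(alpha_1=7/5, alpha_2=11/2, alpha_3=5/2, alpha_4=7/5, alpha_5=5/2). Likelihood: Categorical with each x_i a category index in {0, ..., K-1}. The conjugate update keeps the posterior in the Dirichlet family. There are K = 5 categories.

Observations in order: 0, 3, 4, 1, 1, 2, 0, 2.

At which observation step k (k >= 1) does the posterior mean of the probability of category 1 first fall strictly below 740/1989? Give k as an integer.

k = 2

obs 1: x=0 → posterior Dirichlet(12/5, 11/2, 5/2, 7/5, 5/2)
obs 2: x=3 → posterior Dirichlet(12/5, 11/2, 5/2, 12/5, 5/2)
obs 3: x=4 → posterior Dirichlet(12/5, 11/2, 5/2, 12/5, 7/2)
obs 4: x=1 → posterior Dirichlet(12/5, 13/2, 5/2, 12/5, 7/2)
obs 5: x=1 → posterior Dirichlet(12/5, 15/2, 5/2, 12/5, 7/2)
obs 6: x=2 → posterior Dirichlet(12/5, 15/2, 7/2, 12/5, 7/2)
obs 7: x=0 → posterior Dirichlet(17/5, 15/2, 7/2, 12/5, 7/2)
obs 8: x=2 → posterior Dirichlet(17/5, 15/2, 9/2, 12/5, 7/2)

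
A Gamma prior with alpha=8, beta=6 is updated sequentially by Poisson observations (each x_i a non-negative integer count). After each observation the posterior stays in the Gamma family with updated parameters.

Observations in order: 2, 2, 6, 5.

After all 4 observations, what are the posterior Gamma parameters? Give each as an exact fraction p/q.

alpha=23, beta=10

obs 1: x=2 → posterior Gamma(10, 7)
obs 2: x=2 → posterior Gamma(12, 8)
obs 3: x=6 → posterior Gamma(18, 9)
obs 4: x=5 → posterior Gamma(23, 10)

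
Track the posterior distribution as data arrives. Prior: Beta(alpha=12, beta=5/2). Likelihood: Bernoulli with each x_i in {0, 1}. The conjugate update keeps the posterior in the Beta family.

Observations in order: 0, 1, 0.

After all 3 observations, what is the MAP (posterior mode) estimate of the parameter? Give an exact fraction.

24/31

obs 1: x=0 → posterior Beta(12, 7/2)
obs 2: x=1 → posterior Beta(13, 7/2)
obs 3: x=0 → posterior Beta(13, 9/2)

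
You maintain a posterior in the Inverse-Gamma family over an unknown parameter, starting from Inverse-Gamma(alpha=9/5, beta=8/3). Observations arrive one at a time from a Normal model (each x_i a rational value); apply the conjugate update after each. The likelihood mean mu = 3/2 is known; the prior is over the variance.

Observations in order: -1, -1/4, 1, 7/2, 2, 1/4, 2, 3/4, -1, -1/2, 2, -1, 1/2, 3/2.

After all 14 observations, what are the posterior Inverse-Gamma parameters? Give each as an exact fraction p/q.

obs 1: x=-1 → posterior Inverse-Gamma(23/10, 139/24)
obs 2: x=-1/4 → posterior Inverse-Gamma(14/5, 703/96)
obs 3: x=1 → posterior Inverse-Gamma(33/10, 715/96)
obs 4: x=7/2 → posterior Inverse-Gamma(19/5, 907/96)
obs 5: x=2 → posterior Inverse-Gamma(43/10, 919/96)
obs 6: x=1/4 → posterior Inverse-Gamma(24/5, 497/48)
obs 7: x=2 → posterior Inverse-Gamma(53/10, 503/48)
obs 8: x=3/4 → posterior Inverse-Gamma(29/5, 1033/96)
obs 9: x=-1 → posterior Inverse-Gamma(63/10, 1333/96)
obs 10: x=-1/2 → posterior Inverse-Gamma(34/5, 1525/96)
obs 11: x=2 → posterior Inverse-Gamma(73/10, 1537/96)
obs 12: x=-1 → posterior Inverse-Gamma(39/5, 1837/96)
obs 13: x=1/2 → posterior Inverse-Gamma(83/10, 1885/96)
obs 14: x=3/2 → posterior Inverse-Gamma(44/5, 1885/96)

alpha=44/5, beta=1885/96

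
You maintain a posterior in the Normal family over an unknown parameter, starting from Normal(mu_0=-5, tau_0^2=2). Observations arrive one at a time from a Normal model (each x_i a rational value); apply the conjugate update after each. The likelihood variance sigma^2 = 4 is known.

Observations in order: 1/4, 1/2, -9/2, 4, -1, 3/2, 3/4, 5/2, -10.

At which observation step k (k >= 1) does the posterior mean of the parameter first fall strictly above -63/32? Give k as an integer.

k = 4

obs 1: x=1/4 → posterior Normal(-13/4, 4/3)
obs 2: x=1/2 → posterior Normal(-37/16, 1)
obs 3: x=-9/2 → posterior Normal(-11/4, 4/5)
obs 4: x=4 → posterior Normal(-13/8, 2/3)
obs 5: x=-1 → posterior Normal(-43/28, 4/7)
obs 6: x=3/2 → posterior Normal(-37/32, 1/2)
obs 7: x=3/4 → posterior Normal(-17/18, 4/9)
obs 8: x=5/2 → posterior Normal(-3/5, 2/5)
obs 9: x=-10 → posterior Normal(-16/11, 4/11)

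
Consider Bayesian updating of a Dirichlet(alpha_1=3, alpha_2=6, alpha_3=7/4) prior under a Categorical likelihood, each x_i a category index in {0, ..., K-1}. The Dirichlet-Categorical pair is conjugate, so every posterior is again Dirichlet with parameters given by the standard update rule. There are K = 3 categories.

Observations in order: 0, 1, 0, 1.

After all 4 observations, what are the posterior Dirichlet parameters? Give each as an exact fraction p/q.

obs 1: x=0 → posterior Dirichlet(4, 6, 7/4)
obs 2: x=1 → posterior Dirichlet(4, 7, 7/4)
obs 3: x=0 → posterior Dirichlet(5, 7, 7/4)
obs 4: x=1 → posterior Dirichlet(5, 8, 7/4)

alpha_1=5, alpha_2=8, alpha_3=7/4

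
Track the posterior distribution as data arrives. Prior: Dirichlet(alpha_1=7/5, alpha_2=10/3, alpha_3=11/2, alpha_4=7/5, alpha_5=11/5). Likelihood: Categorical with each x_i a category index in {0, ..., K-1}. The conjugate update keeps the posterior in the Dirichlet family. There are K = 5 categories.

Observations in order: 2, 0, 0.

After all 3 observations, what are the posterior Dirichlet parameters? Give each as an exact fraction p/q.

obs 1: x=2 → posterior Dirichlet(7/5, 10/3, 13/2, 7/5, 11/5)
obs 2: x=0 → posterior Dirichlet(12/5, 10/3, 13/2, 7/5, 11/5)
obs 3: x=0 → posterior Dirichlet(17/5, 10/3, 13/2, 7/5, 11/5)

alpha_1=17/5, alpha_2=10/3, alpha_3=13/2, alpha_4=7/5, alpha_5=11/5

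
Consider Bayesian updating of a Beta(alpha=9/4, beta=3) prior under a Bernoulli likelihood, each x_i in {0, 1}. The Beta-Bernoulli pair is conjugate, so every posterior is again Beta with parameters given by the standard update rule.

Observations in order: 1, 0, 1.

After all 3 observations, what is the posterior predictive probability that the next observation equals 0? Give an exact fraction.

16/33

obs 1: x=1 → posterior Beta(13/4, 3)
obs 2: x=0 → posterior Beta(13/4, 4)
obs 3: x=1 → posterior Beta(17/4, 4)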